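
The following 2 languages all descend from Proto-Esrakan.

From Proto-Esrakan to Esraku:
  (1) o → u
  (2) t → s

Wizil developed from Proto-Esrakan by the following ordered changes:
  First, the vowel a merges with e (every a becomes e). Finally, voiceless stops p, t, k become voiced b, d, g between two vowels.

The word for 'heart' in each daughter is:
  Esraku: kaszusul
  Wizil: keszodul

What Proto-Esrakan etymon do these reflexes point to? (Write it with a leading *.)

Position 2: Esraku has a, Wizil has e. Esraku preserves a here (none of its changes turn any other segment into a), so the proto-segment is *a.
Position 5: Esraku has u, Wizil has o. Wizil preserves o here (none of its changes turn any other segment into o), so the proto-segment is *o.
Position 6: Esraku has s, Wizil has d. Taking the neighbouring segments as reconstructed: Esraku s could go back to *t or *s; Wizil d could go back to *t or *d — the one source consistent with every daughter is *t.
This points to *kaszotul. Verify forward in each daughter:
Esraku: *kaszotul
  kaszotul → kaszutul   [vowel merger]
  kaszutul → kaszusul   [unconditioned shift]
  giving Esraku kaszusul.
Wizil: *kaszotul
  kaszotul → keszotul   [vowel merger]
  keszotul → keszodul   [intervocalic voicing]
  giving Wizil keszodul.
No other proto-form is consistent with every reflex, so the reconstruction is *kaszotul.

*kaszotul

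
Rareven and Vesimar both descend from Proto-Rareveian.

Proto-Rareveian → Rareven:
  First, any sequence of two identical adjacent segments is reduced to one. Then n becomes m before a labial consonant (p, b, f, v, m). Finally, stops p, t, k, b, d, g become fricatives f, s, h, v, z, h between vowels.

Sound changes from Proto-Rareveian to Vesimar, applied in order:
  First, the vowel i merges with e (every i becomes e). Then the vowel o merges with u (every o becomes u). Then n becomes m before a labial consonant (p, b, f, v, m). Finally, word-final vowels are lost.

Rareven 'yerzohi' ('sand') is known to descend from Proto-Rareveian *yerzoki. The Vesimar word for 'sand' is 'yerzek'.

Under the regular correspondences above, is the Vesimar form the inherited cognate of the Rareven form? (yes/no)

no

Derive the expected Vesimar reflex of *yerzoki:
Vesimar: *yerzoki
  yerzoki → yerzoke   [vowel merger]
  yerzoke → yerzuke   [vowel merger]
  yerzuke (rule 3 does not apply)
  yerzuke → yerzuk   [apocope]
  giving Vesimar yerzuk.
The regular Vesimar reflex would be 'yerzuk', but the attested form is 'yerzek'. The correspondence is irregular, so they are not cognates (the Vesimar form has a different source).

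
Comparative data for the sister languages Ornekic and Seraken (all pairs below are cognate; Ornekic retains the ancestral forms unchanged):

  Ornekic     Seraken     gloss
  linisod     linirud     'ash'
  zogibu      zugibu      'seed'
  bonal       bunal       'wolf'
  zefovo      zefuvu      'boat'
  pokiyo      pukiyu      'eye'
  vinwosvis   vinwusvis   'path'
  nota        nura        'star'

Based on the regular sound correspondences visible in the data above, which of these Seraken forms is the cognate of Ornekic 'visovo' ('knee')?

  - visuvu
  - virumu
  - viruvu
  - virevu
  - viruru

viruvu

linisod ~ linirud — Ornekic s corresponds to Seraken r between vowels (before a back vowel).
zefovo ~ zefuvu — Ornekic o corresponds to Seraken u after a consonant, before a labial obstruent.
zefovo ~ zefuvu, pokiyo ~ pukiyu — Ornekic o corresponds to Seraken u word-finally.
Applying these to Ornekic 'visovo':
  visovo → virovo   (s→r between vowels (before a back vowel))
  virovo → viruvo   (o→u after a consonant, before a labial obstruent)
  viruvo → viruvu   (o→u word-finally)
So the Seraken cognate is 'viruvu'.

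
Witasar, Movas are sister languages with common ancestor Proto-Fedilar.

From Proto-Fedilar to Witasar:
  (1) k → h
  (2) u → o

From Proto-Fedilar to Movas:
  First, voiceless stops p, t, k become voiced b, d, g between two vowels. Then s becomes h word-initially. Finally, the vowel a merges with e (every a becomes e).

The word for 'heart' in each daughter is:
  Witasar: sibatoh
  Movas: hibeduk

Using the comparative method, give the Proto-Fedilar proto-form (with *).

*sibatuk

Position 7: Witasar has h, Movas has k. Movas preserves k here (none of its changes turn any other segment into k), so the proto-segment is *k.
Position 1: Witasar has s, Movas has h. Witasar preserves s here (none of its changes turn any other segment into s), so the proto-segment is *s.
This points to *sibatuk. Verify forward in each daughter:
Witasar: *sibatuk
  sibatuk → sibatuh   [unconditioned shift]
  sibatuh → sibatoh   [vowel merger]
  giving Witasar sibatoh.
Movas: *sibatuk
  sibatuk → sibaduk   [intervocalic voicing]
  sibaduk → hibaduk   [debuccalisation]
  hibaduk → hibeduk   [vowel merger]
  giving Movas hibeduk.
No other proto-form is consistent with every reflex, so the reconstruction is *sibatuk.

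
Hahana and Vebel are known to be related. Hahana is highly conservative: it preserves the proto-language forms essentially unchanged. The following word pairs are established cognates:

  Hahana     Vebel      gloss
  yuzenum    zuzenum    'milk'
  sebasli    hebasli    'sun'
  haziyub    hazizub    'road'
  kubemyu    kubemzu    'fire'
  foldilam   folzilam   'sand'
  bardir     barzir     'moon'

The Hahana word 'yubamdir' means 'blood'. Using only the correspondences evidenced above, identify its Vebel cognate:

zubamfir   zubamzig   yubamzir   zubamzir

yuzenum ~ zuzenum — Hahana y corresponds to Vebel z word-initially before a back vowel.
foldilam ~ folzilam, bardir ~ barzir — Hahana d corresponds to Vebel z after a consonant, before a front vowel.
Applying these to Hahana 'yubamdir':
  yubamdir → zubamdir   (y→z word-initially before a back vowel)
  zubamdir → zubamzir   (d→z after a consonant, before a front vowel)
So the Vebel cognate is 'zubamzir'.

zubamzir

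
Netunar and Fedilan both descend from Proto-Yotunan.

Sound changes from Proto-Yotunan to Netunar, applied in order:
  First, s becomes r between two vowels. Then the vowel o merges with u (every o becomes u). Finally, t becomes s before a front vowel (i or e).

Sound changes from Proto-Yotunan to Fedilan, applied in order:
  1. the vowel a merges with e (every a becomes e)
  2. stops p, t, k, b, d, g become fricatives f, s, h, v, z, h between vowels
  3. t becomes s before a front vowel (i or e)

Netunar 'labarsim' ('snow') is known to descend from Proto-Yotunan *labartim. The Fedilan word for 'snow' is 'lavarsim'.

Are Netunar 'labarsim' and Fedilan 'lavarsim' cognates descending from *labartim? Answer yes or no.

no

Derive the expected Fedilan reflex of *labartim:
Fedilan: *labartim > lebertim > levertim > leversim  (by vowel merger, intervocalic lenition, palatalisation)
The regular Fedilan reflex would be 'leversim', but the attested form is 'lavarsim'. The correspondence is irregular, so they are not cognates (the Fedilan form has a different source).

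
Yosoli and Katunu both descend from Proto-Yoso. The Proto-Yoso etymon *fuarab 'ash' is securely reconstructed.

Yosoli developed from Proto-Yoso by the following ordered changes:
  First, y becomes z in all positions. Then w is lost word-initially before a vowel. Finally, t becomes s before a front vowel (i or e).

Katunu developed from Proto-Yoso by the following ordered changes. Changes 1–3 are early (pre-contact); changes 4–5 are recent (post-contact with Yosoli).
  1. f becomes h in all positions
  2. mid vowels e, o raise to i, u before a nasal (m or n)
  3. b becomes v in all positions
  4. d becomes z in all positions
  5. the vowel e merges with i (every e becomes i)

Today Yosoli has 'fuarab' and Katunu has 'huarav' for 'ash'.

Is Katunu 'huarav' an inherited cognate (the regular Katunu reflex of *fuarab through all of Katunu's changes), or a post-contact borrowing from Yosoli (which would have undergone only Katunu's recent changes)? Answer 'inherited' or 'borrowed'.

If inherited, *fuarab would pass through all of Katunu's changes:
Katunu: *fuarab
  fuarab → huarab   [unconditioned shift]
  huarab (rule 2 does not apply)
  huarab → huarav   [unconditioned shift]
  huarav (rule 4 does not apply)
  huarav (rule 5 does not apply)
  giving Katunu huarav.
If borrowed from Yosoli 'fuarab' after the early changes, it would undergo only the recent ones:
  rule 4 (unconditioned shift): no change (fuarab)
  rule 5 (vowel merger): no change (fuarab)
  ⇒ as a loan: fuarab
Katunu 'huarav' matches the inherited outcome exactly, so it is an inherited cognate, not a loan.

inherited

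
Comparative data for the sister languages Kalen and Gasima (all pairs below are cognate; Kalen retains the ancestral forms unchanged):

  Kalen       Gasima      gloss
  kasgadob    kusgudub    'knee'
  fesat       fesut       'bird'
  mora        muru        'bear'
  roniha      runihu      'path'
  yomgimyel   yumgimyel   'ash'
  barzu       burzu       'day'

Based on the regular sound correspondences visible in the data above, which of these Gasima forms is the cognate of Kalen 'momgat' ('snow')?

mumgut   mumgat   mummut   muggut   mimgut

mumgut

yomgimyel ~ yumgimyel — Kalen o corresponds to Gasima u after a consonant, before a nasal.
kasgadob ~ kusgudub, fesat ~ fesut — Kalen a corresponds to Gasima u after a consonant, before a consonant other than r, m, n, p, b, f, v.
Applying these to Kalen 'momgat':
  momgat → mumgat   (o→u after a consonant, before a nasal)
  mumgat → mumgut   (a→u after a consonant, before a consonant other than r, m, n, p, b, f, v)
So the Gasima cognate is 'mumgut'.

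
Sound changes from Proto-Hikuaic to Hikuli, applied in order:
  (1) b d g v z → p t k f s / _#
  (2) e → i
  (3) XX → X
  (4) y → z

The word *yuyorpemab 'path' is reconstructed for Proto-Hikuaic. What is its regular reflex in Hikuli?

Hikuli: *yuyorpemab
  yuyorpemab → yuyorpemap   [final devoicing]
  yuyorpemap → yuyorpimap   [vowel merger]
  yuyorpimap (rule 3 does not apply)
  yuyorpimap → zuzorpimap   [unconditioned shift]
  giving Hikuli zuzorpimap.

zuzorpimap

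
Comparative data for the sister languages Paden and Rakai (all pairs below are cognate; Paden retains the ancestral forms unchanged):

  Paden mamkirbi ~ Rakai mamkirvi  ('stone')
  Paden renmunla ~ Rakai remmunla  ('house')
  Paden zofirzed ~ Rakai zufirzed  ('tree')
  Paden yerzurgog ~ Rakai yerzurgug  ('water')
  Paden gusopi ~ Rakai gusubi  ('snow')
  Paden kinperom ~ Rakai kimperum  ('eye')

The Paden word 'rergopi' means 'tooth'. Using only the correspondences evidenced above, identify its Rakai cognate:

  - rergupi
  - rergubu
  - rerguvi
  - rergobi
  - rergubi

rergubi

gusopi ~ gusubi — Paden o corresponds to Rakai u after a consonant, before a labial obstruent.
gusopi ~ gusubi — Paden p corresponds to Rakai b between vowels (before a front vowel).
Applying these to Paden 'rergopi':
  rergopi → rergupi   (o→u after a consonant, before a labial obstruent)
  rergupi → rergubi   (p→b between vowels (before a front vowel))
So the Rakai cognate is 'rergubi'.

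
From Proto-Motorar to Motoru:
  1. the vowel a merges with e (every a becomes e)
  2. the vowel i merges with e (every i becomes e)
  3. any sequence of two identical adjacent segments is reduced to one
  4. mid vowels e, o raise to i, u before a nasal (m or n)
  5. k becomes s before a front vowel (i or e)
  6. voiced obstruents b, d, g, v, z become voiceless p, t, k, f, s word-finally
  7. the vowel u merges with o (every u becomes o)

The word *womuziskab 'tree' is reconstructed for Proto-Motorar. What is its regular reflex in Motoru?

Motoru: start from *womuziskab.
  rule 1 (vowel merger): womuziskab → womuziskeb
  rule 2 (vowel merger): womuziskeb → womuzeskeb
  rule 3: no change — womuzeskeb
  rule 4 (pre-nasal raising): womuzeskeb → wumuzeskeb
  rule 5 (palatalisation): wumuzeskeb → wumuzesseb
  rule 6 (final devoicing): wumuzesseb → wumuzessep
  rule 7 (vowel merger): wumuzessep → womozessep
  ⇒ Motoru womozessep

womozessep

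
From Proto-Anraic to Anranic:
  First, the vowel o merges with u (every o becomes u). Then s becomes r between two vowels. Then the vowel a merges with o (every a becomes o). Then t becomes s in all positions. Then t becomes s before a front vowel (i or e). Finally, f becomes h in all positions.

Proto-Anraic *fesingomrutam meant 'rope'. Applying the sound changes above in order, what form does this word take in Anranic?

Anranic: *fesingomrutam > fesingumrutam > feringumrutam > feringumrutom > feringumrusom > heringumrusom  (by vowel merger, rhotacism, vowel merger, unconditioned shift, unconditioned shift)

heringumrusom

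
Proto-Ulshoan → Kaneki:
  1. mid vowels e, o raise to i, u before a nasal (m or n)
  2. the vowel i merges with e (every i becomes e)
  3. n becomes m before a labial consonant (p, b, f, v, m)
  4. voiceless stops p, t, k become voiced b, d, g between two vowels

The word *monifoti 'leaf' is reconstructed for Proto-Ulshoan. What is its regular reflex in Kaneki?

Kaneki: start from *monifoti.
  rule 1 (pre-nasal raising): monifoti → munifoti
  rule 2 (vowel merger): munifoti → munefote
  rule 3: no change — munefote
  rule 4 (intervocalic voicing): munefote → munefode
  ⇒ Kaneki munefode

munefode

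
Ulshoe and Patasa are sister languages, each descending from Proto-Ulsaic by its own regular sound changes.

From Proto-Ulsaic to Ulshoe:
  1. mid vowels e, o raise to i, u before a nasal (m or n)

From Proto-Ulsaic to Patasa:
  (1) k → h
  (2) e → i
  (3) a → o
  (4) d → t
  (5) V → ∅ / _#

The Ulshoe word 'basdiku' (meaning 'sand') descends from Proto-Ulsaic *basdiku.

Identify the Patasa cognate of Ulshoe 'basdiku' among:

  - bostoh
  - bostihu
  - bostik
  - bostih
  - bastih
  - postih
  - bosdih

Patasa: *basdiku
  basdiku → basdihu   [unconditioned shift]
  basdihu (rule 2 does not apply)
  basdihu → bosdihu   [vowel merger]
  bosdihu → bostihu   [unconditioned shift]
  bostihu → bostih   [apocope]
  giving Patasa bostih.
Among the options, 'bostih' alone shows every Patasa change applied in order.

bostih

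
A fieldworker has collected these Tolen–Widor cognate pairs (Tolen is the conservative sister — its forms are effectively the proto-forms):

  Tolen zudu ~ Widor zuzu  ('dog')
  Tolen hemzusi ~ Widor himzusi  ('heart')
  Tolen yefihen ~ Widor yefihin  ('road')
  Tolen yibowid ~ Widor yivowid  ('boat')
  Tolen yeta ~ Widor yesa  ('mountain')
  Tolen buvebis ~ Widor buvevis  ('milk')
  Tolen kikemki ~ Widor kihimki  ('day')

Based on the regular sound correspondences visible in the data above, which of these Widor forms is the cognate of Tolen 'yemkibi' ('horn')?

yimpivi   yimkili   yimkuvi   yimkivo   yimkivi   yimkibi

yimkivi

hemzusi ~ himzusi, kikemki ~ kihimki — Tolen e corresponds to Widor i after a consonant, before a nasal.
buvebis ~ buvevis — Tolen b corresponds to Widor v between vowels (before a front vowel).
Applying these to Tolen 'yemkibi':
  yemkibi → yimkibi   (e→i after a consonant, before a nasal)
  yimkibi → yimkivi   (b→v between vowels (before a front vowel))
So the Widor cognate is 'yimkivi'.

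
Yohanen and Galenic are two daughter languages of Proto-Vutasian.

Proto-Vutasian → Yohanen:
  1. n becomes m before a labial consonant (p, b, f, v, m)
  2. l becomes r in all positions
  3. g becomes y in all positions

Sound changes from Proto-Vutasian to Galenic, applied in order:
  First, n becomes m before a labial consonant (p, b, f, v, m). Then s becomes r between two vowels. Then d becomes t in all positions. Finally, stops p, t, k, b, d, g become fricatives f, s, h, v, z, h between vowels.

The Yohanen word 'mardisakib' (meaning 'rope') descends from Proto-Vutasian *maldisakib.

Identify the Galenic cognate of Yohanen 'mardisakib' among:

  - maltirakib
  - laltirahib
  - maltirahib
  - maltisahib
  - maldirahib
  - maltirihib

maltirahib

Galenic: start from *maldisakib.
  rule 1: no change — maldisakib
  rule 2 (rhotacism): maldisakib → maldirakib
  rule 3 (unconditioned shift): maldirakib → maltirakib
  rule 4 (intervocalic lenition): maltirakib → maltirahib
  ⇒ Galenic maltirahib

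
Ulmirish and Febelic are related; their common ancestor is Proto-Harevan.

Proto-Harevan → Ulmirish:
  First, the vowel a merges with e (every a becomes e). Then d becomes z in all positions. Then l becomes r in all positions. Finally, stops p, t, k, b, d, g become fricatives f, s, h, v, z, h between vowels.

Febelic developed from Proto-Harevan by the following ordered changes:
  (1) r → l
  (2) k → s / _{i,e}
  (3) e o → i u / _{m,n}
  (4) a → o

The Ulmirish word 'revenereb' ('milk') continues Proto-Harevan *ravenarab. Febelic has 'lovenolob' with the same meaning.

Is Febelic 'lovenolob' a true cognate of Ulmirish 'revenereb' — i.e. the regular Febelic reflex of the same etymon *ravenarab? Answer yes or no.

no

Derive the expected Febelic reflex of *ravenarab:
Febelic: start from *ravenarab.
  rule 1 (unconditioned shift): ravenarab → lavenalab
  rule 2: no change — lavenalab
  rule 3 (pre-nasal raising): lavenalab → lavinalab
  rule 4 (vowel merger): lavinalab → lovinolob
  ⇒ Febelic lovinolob
The regular Febelic reflex would be 'lovinolob', but the attested form is 'lovenolob'. The correspondence is irregular, so they are not cognates (the Febelic form has a different source).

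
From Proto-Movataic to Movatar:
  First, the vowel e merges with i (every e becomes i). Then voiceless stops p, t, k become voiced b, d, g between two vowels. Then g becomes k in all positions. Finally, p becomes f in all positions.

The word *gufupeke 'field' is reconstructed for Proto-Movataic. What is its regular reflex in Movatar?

kufubiki

Movatar: *gufupeke > gufupiki > gufubigi > kufubiki  (by vowel merger, intervocalic voicing, unconditioned shift)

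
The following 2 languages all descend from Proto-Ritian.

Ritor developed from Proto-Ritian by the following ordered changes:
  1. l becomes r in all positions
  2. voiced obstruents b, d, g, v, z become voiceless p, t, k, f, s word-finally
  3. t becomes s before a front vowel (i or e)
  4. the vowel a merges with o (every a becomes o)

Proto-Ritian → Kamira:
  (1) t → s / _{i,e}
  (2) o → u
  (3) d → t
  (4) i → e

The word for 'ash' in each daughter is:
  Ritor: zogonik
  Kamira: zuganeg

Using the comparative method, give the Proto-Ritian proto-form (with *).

*zoganig

Position 2: Ritor has o, Kamira has u. Taking the neighbouring segments as reconstructed: Ritor o could go back to *a or *o; Kamira u could go back to *o or *u — the one source consistent with every daughter is *o.
Position 6: Ritor has i, Kamira has e. Ritor preserves i here (none of its changes turn any other segment into i), so the proto-segment is *i.
Position 7: Ritor has k, Kamira has g. Kamira preserves g here (none of its changes turn any other segment into g), so the proto-segment is *g.
Continuing position by position gives *zoganig; check it forward:
Ritor: start from *zoganig.
  rule 1: no change — zoganig
  rule 2 (final devoicing): zoganig → zoganik
  rule 3: no change — zoganik
  rule 4 (vowel merger): zoganik → zogonik
  ⇒ Ritor zogonik
Kamira: *zoganig > zuganig > zuganeg  (by vowel merger, vowel merger)
*zoganig is the unique common source.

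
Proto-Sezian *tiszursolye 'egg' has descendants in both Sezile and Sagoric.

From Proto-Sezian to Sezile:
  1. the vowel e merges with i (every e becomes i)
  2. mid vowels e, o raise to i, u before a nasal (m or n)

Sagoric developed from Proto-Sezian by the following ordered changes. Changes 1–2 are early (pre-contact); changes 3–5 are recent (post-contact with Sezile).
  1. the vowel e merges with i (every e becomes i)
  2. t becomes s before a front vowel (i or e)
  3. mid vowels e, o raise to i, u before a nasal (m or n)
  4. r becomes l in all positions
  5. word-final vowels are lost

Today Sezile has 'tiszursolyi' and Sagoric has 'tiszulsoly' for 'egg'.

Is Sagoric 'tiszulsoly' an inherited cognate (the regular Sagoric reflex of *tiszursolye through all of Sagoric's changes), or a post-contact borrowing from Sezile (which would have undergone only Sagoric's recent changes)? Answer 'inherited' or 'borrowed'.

borrowed

If inherited, *tiszursolye would pass through all of Sagoric's changes:
Sagoric: *tiszursolye > tiszursolyi > siszursolyi > siszulsolyi > siszulsoly  (by vowel merger, palatalisation, unconditioned shift, apocope)
If borrowed from Sezile 'tiszursolyi' after the early changes, it would undergo only the recent ones:
  rule 3 (pre-nasal raising): no change (tiszursolyi)
  rule 4 (unconditioned shift): tiszursolyi → tiszulsolyi
  rule 5 (apocope): tiszulsolyi → tiszulsoly
  ⇒ as a loan: tiszulsoly
Sagoric 'tiszulsoly' matches the loan outcome 'tiszulsoly', not the inherited 'siszulsoly' — it skipped the early Sagoric changes, so it was borrowed from Sezile.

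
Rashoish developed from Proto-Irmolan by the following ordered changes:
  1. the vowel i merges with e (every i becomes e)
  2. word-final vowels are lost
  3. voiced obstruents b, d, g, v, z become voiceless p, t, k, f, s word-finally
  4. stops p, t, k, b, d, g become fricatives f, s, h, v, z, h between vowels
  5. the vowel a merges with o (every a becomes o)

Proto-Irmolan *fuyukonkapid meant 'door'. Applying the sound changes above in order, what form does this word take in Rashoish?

fuyuhonkofet

Rashoish: start from *fuyukonkapid.
  rule 1 (vowel merger): fuyukonkapid → fuyukonkaped
  rule 2: no change — fuyukonkaped
  rule 3 (final devoicing): fuyukonkaped → fuyukonkapet
  rule 4 (intervocalic lenition): fuyukonkapet → fuyuhonkafet
  rule 5 (vowel merger): fuyuhonkafet → fuyuhonkofet
  ⇒ Rashoish fuyuhonkofet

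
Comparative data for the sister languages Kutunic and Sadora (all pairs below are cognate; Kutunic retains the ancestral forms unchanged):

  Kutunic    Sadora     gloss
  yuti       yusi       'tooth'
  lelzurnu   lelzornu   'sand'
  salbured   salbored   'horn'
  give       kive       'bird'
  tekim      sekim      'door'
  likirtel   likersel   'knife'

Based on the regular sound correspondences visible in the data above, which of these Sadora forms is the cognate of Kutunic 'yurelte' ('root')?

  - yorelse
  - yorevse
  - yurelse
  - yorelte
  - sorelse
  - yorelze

lelzurnu ~ lelzornu, salbured ~ salbored — Kutunic u corresponds to Sadora o after a consonant, before r.
likirtel ~ likersel — Kutunic t corresponds to Sadora s after a consonant, before a front vowel.
Applying these to Kutunic 'yurelte':
  yurelte → yorelte   (u→o after a consonant, before r)
  yorelte → yorelse   (t→s after a consonant, before a front vowel)
So the Sadora cognate is 'yorelse'.

yorelse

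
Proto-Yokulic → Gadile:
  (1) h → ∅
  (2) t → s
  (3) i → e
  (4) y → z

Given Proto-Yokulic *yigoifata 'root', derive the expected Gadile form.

zegoefasa

Gadile: *yigoifata
  yigoifata (rule 1 does not apply)
  yigoifata → yigoifasa   [unconditioned shift]
  yigoifasa → yegoefasa   [vowel merger]
  yegoefasa → zegoefasa   [unconditioned shift]
  giving Gadile zegoefasa.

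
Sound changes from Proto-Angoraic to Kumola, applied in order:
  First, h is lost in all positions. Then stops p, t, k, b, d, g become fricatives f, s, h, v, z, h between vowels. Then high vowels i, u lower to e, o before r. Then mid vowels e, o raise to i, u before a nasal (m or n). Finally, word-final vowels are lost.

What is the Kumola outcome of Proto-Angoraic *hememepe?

imimef

Kumola: start from *hememepe.
  rule 1 (h-loss): hememepe → ememepe
  rule 2 (intervocalic lenition): ememepe → ememefe
  rule 3: no change — ememefe
  rule 4 (pre-nasal raising): ememefe → imimefe
  rule 5 (apocope): imimefe → imimef
  ⇒ Kumola imimef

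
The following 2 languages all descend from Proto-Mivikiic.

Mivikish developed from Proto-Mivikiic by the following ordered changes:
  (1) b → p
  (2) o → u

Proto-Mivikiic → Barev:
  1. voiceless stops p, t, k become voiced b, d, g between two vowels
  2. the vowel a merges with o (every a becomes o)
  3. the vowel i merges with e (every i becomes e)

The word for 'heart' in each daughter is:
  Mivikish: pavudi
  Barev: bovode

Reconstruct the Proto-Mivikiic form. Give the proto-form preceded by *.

*bavodi

Position 4: Mivikish has u, Barev has o. Taking the neighbouring segments as reconstructed: Mivikish u could go back to *o or *u; Barev o could go back to *a or *o — the one source consistent with every daughter is *o.
Position 1: Mivikish has p, Barev has b. Taking the neighbouring segments as reconstructed: Mivikish p could go back to *p or *b; Barev b can only go back to *b — the one source consistent with every daughter is *b.
Position 2: Mivikish has a, Barev has o. Mivikish preserves a here (none of its changes turn any other segment into a), so the proto-segment is *a.
Continuing position by position gives *bavodi; check it forward:
Mivikish: start from *bavodi.
  rule 1 (unconditioned shift): bavodi → pavodi
  rule 2 (vowel merger): pavodi → pavudi
  ⇒ Mivikish pavudi
Barev: *bavodi
  bavodi (rule 1 does not apply)
  bavodi → bovodi   [vowel merger]
  bovodi → bovode   [vowel merger]
  giving Barev bovode.
Only *bavodi yields all of Mivikish pavudi, Barev bovode.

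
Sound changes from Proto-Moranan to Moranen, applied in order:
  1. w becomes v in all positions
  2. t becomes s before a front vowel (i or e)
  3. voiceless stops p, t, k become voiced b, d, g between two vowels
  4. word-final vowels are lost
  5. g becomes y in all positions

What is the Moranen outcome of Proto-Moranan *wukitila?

vuyisil

Moranen: start from *wukitila.
  rule 1 (unconditioned shift): wukitila → vukitila
  rule 2 (palatalisation): vukitila → vukisila
  rule 3 (intervocalic voicing): vukisila → vugisila
  rule 4 (apocope): vugisila → vugisil
  rule 5 (unconditioned shift): vugisil → vuyisil
  ⇒ Moranen vuyisil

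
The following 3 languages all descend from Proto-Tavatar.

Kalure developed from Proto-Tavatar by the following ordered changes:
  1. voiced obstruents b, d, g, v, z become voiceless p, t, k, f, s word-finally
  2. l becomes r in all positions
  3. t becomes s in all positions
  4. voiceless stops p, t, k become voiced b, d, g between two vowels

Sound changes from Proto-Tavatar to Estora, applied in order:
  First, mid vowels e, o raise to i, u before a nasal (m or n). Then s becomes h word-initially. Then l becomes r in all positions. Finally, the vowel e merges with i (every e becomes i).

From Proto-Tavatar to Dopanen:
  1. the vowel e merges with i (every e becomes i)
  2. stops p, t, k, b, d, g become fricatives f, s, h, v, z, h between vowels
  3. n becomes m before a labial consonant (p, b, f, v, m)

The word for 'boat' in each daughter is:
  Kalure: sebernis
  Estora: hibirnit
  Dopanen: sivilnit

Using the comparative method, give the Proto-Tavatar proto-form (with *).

*sebelnit

Position 8: Kalure has s, Estora has t, Dopanen has t. Estora preserves t here (none of its changes turn any other segment into t), so the proto-segment is *t.
Position 4: Kalure has e, Estora has i, Dopanen has i. Kalure preserves e here (none of its changes turn any other segment into e), so the proto-segment is *e.
Position 2: Kalure has e, Estora has i, Dopanen has i. Kalure preserves e here (none of its changes turn any other segment into e), so the proto-segment is *e.
Verify the candidate proto-form against each daughter:
Kalure: *sebelnit
  sebelnit (rule 1 does not apply)
  sebelnit → sebernit   [unconditioned shift]
  sebernit → sebernis   [unconditioned shift]
  sebernis (rule 4 does not apply)
  giving Kalure sebernis.
Estora: *sebelnit
  sebelnit (rule 1 does not apply)
  sebelnit → hebelnit   [debuccalisation]
  hebelnit → hebernit   [unconditioned shift]
  hebernit → hibirnit   [vowel merger]
  giving Estora hibirnit.
Dopanen: *sebelnit
  sebelnit → sibilnit   [vowel merger]
  sibilnit → sivilnit   [intervocalic lenition]
  sivilnit (rule 3 does not apply)
  giving Dopanen sivilnit.
*sebelnit is the unique common source.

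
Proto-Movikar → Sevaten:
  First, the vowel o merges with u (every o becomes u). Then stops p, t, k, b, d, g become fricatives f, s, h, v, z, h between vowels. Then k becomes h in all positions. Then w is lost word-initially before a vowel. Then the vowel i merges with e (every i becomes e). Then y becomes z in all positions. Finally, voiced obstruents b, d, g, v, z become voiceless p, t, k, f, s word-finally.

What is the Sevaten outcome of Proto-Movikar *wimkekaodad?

Sevaten: *wimkekaodad
  wimkekaodad → wimkekaudad   [vowel merger]
  wimkekaudad → wimkehauzad   [intervocalic lenition]
  wimkehauzad → wimhehauzad   [unconditioned shift]
  wimhehauzad → imhehauzad   [glide loss]
  imhehauzad → emhehauzad   [vowel merger]
  emhehauzad (rule 6 does not apply)
  emhehauzad → emhehauzat   [final devoicing]
  giving Sevaten emhehauzat.

emhehauzat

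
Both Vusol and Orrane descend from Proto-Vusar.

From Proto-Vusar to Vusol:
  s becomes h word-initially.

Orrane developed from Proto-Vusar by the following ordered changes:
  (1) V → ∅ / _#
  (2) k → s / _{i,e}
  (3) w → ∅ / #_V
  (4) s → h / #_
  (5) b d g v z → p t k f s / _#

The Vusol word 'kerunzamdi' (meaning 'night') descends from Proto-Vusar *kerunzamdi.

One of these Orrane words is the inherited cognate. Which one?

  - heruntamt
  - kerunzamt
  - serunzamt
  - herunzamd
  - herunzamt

herunzamt

Orrane: *kerunzamdi
  kerunzamdi → kerunzamd   [apocope]
  kerunzamd → serunzamd   [palatalisation]
  serunzamd (rule 3 does not apply)
  serunzamd → herunzamd   [debuccalisation]
  herunzamd → herunzamt   [final devoicing]
  giving Orrane herunzamt.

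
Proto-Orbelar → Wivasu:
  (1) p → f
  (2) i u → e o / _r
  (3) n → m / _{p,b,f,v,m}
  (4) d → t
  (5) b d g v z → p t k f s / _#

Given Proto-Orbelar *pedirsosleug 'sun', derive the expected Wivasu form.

fetersosleuk

Wivasu: *pedirsosleug
  pedirsosleug → fedirsosleug   [unconditioned shift]
  fedirsosleug → federsosleug   [pre-rhotic lowering]
  federsosleug (rule 3 does not apply)
  federsosleug → fetersosleug   [unconditioned shift]
  fetersosleug → fetersosleuk   [final devoicing]
  giving Wivasu fetersosleuk.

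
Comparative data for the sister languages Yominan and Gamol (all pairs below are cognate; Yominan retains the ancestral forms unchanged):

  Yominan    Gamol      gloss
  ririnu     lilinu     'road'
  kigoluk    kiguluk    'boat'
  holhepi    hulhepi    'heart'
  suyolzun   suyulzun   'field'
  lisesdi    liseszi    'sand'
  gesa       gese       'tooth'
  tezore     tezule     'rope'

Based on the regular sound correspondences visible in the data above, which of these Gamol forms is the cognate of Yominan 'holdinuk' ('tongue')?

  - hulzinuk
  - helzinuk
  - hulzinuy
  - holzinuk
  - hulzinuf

hulzinuk

kigoluk ~ kiguluk, holhepi ~ hulhepi — Yominan o corresponds to Gamol u after a consonant, before a consonant other than r, m, n, p, b, f, v.
lisesdi ~ liseszi — Yominan d corresponds to Gamol z after a consonant, before a front vowel.
Applying these to Yominan 'holdinuk':
  holdinuk → huldinuk   (o→u after a consonant, before a consonant other than r, m, n, p, b, f, v)
  huldinuk → hulzinuk   (d→z after a consonant, before a front vowel)
So the Gamol cognate is 'hulzinuk'.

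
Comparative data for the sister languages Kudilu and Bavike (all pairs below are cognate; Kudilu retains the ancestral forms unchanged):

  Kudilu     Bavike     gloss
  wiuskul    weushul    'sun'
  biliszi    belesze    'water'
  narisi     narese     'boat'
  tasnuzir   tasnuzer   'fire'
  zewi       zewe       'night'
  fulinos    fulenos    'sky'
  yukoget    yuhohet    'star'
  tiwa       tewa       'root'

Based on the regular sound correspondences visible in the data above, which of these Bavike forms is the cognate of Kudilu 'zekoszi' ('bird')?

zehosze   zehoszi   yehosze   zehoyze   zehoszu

yukoget ~ yuhohet — Kudilu k corresponds to Bavike h between vowels (before a back vowel).
biliszi ~ belesze, narisi ~ narese — Kudilu i corresponds to Bavike e word-finally.
Applying these to Kudilu 'zekoszi':
  zekoszi → zehoszi   (k→h between vowels (before a back vowel))
  zehoszi → zehosze   (i→e word-finally)
So the Bavike cognate is 'zehosze'.

zehosze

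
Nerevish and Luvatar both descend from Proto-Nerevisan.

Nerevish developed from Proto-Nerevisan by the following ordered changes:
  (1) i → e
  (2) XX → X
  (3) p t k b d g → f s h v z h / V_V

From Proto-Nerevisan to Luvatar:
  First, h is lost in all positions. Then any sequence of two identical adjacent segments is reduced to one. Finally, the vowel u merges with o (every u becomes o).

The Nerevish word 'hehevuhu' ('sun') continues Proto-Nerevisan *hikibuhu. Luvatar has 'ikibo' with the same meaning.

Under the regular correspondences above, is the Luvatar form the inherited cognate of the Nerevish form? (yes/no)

yes

Derive the expected Luvatar reflex of *hikibuhu:
Luvatar: *hikibuhu
  hikibuhu → ikibuu   [h-loss]
  ikibuu → ikibu   [degemination]
  ikibu → ikibo   [vowel merger]
  giving Luvatar ikibo.
Luvatar 'ikibo' matches the regular reflex exactly, so the pair is cognate.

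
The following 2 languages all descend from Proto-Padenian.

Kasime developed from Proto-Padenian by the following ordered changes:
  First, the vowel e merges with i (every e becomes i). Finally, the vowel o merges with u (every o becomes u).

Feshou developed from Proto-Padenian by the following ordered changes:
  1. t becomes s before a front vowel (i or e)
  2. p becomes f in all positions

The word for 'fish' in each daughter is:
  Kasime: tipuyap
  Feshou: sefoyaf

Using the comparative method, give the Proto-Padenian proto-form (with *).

*tepoyap

Position 1: Kasime has t, Feshou has s. Kasime preserves t here (none of its changes turn any other segment into t), so the proto-segment is *t.
Position 3: Kasime has p, Feshou has f. Kasime preserves p here (none of its changes turn any other segment into p), so the proto-segment is *p.
Verify the candidate proto-form against each daughter:
Kasime: start from *tepoyap.
  rule 1 (vowel merger): tepoyap → tipoyap
  rule 2 (vowel merger): tipoyap → tipuyap
  ⇒ Kasime tipuyap
Feshou: *tepoyap > sepoyap > sefoyaf  (by palatalisation, unconditioned shift)
Only *tepoyap yields all of Kasime tipuyap, Feshou sefoyaf.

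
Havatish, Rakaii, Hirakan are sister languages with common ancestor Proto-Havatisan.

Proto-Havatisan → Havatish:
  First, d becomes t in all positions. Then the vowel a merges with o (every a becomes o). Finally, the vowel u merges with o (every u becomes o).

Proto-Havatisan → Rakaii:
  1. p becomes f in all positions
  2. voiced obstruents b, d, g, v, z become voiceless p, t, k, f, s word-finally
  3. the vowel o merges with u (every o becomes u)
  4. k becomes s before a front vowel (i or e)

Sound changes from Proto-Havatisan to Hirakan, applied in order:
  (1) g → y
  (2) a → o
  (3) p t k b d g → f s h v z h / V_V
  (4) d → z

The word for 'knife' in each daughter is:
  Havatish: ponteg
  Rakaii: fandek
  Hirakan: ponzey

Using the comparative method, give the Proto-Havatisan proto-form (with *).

Position 4: Havatish has t, Rakaii has d, Hirakan has z. Rakaii preserves d here (none of its changes turn any other segment into d), so the proto-segment is *d.
Position 1: Havatish has p, Rakaii has f, Hirakan has p. Havatish preserves p here (none of its changes turn any other segment into p), so the proto-segment is *p.
Verify the candidate proto-form against each daughter:
Havatish: *pandeg > panteg > ponteg  (by unconditioned shift, vowel merger)
Rakaii: *pandeg
  pandeg → fandeg   [unconditioned shift]
  fandeg → fandek   [final devoicing]
  fandek (rule 3 does not apply)
  fandek (rule 4 does not apply)
  giving Rakaii fandek.
Hirakan: *pandeg
  pandeg → pandey   [unconditioned shift]
  pandey → pondey   [vowel merger]
  pondey (rule 3 does not apply)
  pondey → ponzey   [unconditioned shift]
  giving Hirakan ponzey.
Only *pandeg yields all of Havatish ponteg, Rakaii fandek, Hirakan ponzey.

*pandeg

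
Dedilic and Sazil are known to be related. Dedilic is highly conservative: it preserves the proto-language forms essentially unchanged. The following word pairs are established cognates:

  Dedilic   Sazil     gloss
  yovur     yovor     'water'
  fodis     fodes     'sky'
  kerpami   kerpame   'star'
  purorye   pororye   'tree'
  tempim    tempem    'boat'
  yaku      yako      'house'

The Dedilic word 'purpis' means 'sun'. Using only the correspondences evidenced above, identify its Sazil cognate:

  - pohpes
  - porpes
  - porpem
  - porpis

porpes

yovur ~ yovor, purorye ~ pororye — Dedilic u corresponds to Sazil o after a consonant, before r.
fodis ~ fodes — Dedilic i corresponds to Sazil e after a consonant, before a consonant other than r, m, n, p, b, f, v.
Applying these to Dedilic 'purpis':
  purpis → porpis   (u→o after a consonant, before r)
  porpis → porpes   (i→e after a consonant, before a consonant other than r, m, n, p, b, f, v)
So the Sazil cognate is 'porpes'.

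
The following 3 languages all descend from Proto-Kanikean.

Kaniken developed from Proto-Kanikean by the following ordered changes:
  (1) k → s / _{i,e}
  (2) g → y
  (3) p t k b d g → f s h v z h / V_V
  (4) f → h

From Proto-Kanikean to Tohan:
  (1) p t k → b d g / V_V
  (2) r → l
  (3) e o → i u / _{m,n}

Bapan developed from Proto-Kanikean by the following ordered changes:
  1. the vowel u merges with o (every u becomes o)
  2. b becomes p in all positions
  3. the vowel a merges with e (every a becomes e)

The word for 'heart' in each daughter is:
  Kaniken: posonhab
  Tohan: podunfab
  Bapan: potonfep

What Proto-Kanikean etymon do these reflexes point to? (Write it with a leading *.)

*potonfab

Position 7: Kaniken has a, Tohan has a, Bapan has e. Kaniken preserves a here (none of its changes turn any other segment into a), so the proto-segment is *a.
Position 6: Kaniken has h, Tohan has f, Bapan has f. Tohan preserves f here (none of its changes turn any other segment into f), so the proto-segment is *f.
Position 4: Kaniken has o, Tohan has u, Bapan has o. Kaniken preserves o here (none of its changes turn any other segment into o), so the proto-segment is *o.
Continuing position by position gives *potonfab; check it forward:
Kaniken: start from *potonfab.
  rule 1: no change — potonfab
  rule 2: no change — potonfab
  rule 3 (intervocalic lenition): potonfab → posonfab
  rule 4 (unconditioned shift): posonfab → posonhab
  ⇒ Kaniken posonhab
Tohan: *potonfab > podonfab > podunfab  (by intervocalic voicing, pre-nasal raising)
Bapan: *potonfab > potonfap > potonfep  (by unconditioned shift, vowel merger)
No other proto-form is consistent with every reflex, so the reconstruction is *potonfab.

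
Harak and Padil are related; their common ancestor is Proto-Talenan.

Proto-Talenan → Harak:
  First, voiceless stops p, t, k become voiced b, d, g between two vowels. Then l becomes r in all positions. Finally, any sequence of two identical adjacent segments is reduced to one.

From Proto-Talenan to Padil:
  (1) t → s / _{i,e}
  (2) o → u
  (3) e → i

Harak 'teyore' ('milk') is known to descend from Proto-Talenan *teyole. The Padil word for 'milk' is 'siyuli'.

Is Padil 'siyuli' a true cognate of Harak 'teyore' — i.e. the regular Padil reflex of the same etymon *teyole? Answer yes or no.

Derive the expected Padil reflex of *teyole:
Padil: start from *teyole.
  rule 1 (palatalisation): teyole → seyole
  rule 2 (vowel merger): seyole → seyule
  rule 3 (vowel merger): seyule → siyuli
  ⇒ Padil siyuli
Padil 'siyuli' matches the regular reflex exactly, so the pair is cognate.

yes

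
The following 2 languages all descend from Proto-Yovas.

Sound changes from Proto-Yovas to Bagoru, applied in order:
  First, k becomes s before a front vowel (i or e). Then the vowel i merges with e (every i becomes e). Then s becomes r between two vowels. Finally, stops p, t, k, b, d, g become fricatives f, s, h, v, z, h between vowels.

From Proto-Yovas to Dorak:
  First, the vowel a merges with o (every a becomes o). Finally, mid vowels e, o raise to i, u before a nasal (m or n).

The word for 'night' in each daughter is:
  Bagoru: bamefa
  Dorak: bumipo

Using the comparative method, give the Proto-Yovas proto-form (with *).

*bamipa

Position 5: Bagoru has f, Dorak has p. Dorak preserves p here (none of its changes turn any other segment into p), so the proto-segment is *p.
Position 6: Bagoru has a, Dorak has o. Bagoru preserves a here (none of its changes turn any other segment into a), so the proto-segment is *a.
This points to *bamipa. Verify forward in each daughter:
Bagoru: *bamipa
  bamipa (rule 1 does not apply)
  bamipa → bamepa   [vowel merger]
  bamepa (rule 3 does not apply)
  bamepa → bamefa   [intervocalic lenition]
  giving Bagoru bamefa.
Dorak: *bamipa > bomipo > bumipo  (by vowel merger, pre-nasal raising)
No other proto-form is consistent with every reflex, so the reconstruction is *bamipa.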